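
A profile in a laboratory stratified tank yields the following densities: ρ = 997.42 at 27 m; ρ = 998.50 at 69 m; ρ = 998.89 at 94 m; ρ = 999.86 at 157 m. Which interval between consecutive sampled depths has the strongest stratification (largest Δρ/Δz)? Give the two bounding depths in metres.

27–69 m

Compute the density gradient over each adjacent pair:
  27–69 m: Δρ/Δz = 1.08/42 = 0.026 kg m⁻⁴
  69–94 m: Δρ/Δz = 0.39/25 = 0.016 kg m⁻⁴
  94–157 m: Δρ/Δz = 0.97/63 = 0.015 kg m⁻⁴
The largest gradient is in the 27–69 m interval — the pycnocline.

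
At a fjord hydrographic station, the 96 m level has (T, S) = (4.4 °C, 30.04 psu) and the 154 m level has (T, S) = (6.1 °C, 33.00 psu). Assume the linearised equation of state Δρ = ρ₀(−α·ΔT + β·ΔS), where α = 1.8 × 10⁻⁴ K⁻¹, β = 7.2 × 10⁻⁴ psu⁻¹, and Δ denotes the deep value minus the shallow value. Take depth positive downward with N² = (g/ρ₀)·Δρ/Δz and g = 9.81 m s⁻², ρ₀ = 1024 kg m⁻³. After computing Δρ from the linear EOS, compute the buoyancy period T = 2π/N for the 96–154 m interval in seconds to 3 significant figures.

358 s

ΔT = +1.7 K, ΔS = +2.96 psu (deep − shallow).
Δρ/ρ₀ = −αΔT + βΔS = -3.06 × 10⁻⁴ + 2.1312 × 10⁻³ = 1.8252 × 10⁻³, so Δρ ≈ 1.869 kg m⁻³.
N² = (g/ρ₀)·Δρ/Δz = g·(Δρ/ρ₀)/Δz = 9.81 × 1.8252 × 10⁻³ / 58 = 3.0871 × 10⁻⁴ s⁻².
N = √(3.0871 × 10⁻⁴) = 0.017570 rad s⁻¹ → T = 2π/N = 357.61 s ≈ 358 s.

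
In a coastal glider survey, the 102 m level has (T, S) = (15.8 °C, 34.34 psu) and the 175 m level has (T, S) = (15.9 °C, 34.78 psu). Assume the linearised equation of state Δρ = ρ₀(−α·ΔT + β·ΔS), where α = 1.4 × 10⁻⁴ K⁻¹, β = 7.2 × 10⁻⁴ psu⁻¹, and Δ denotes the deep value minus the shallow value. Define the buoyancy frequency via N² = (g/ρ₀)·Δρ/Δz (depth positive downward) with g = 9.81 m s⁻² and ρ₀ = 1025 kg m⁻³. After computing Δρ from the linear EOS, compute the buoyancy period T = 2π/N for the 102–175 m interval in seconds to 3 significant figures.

ΔT = +0.1 K, ΔS = +0.44 psu (deep − shallow).
Δρ/ρ₀ = −αΔT + βΔS = -1.40 × 10⁻⁵ + 3.168 × 10⁻⁴ = 3.028 × 10⁻⁴, so Δρ ≈ 0.3104 kg m⁻³.
N² = (g/ρ₀)·Δρ/Δz = g·(Δρ/ρ₀)/Δz = 9.81 × 3.028 × 10⁻⁴ / 73 = 4.0691 × 10⁻⁵ s⁻².
N = √(4.0691 × 10⁻⁵) = 6.3789 × 10⁻³ rad s⁻¹ → T = 2π/N = 985.00 s ≈ 985 s.

985 s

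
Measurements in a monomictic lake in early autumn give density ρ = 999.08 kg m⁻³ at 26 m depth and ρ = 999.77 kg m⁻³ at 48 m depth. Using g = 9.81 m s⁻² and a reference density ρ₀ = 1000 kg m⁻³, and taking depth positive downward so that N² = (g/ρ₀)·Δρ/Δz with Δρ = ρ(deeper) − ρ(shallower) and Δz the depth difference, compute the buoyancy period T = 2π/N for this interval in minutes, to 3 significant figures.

5.97 min

Δρ = 999.77 − 999.08 = 0.69 kg m⁻³ over Δz = 48 − 26 = 22 m.
N² = (9.81/1000) × (0.69/22) = 3.0768 × 10⁻⁴ s⁻².
N = √(3.0768 × 10⁻⁴) = 0.017541 rad s⁻¹, so T = 2π/N = 358.20 s = 5.9700 min ≈ 5.97 min.
A positive N² confirms static stability across the interval.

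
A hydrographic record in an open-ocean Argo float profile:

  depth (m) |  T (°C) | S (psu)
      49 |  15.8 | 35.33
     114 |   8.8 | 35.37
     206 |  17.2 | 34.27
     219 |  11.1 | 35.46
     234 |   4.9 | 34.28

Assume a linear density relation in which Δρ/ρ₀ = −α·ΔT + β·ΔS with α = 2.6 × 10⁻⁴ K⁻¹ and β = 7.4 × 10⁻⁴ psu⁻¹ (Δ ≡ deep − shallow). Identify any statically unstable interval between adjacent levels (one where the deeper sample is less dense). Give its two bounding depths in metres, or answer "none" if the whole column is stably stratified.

Evaluate Δρ/ρ₀ = −αΔT + βΔS across each adjacent pair:
  49–114 m: −αΔT+βΔS = −(2.6 × 10⁻⁴)(-7.0)+(7.4 × 10⁻⁴)(+0.04) = 1.8 × 10⁻³ → stable
  114–206 m: −αΔT+βΔS = −(2.6 × 10⁻⁴)(+8.4)+(7.4 × 10⁻⁴)(-1.10) = -3.0 × 10⁻³ → UNSTABLE
  206–219 m: −αΔT+βΔS = −(2.6 × 10⁻⁴)(-6.1)+(7.4 × 10⁻⁴)(+1.19) = 2.5 × 10⁻³ → stable
  219–234 m: −αΔT+βΔS = −(2.6 × 10⁻⁴)(-6.2)+(7.4 × 10⁻⁴)(-1.18) = 7.4 × 10⁻⁴ → stable
The 114–206 m interval has Δρ < 0: lighter water underlies denser water.

114–206 m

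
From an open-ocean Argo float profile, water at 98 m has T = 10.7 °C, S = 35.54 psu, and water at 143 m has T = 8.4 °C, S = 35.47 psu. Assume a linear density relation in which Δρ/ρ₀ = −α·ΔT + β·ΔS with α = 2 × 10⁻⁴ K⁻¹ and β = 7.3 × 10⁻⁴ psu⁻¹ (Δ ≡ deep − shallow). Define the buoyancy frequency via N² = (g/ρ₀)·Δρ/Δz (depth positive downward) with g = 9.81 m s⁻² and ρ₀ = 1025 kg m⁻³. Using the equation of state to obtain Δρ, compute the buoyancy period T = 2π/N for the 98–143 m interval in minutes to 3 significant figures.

ΔT = -2.3 K, ΔS = -0.07 psu (deep − shallow).
Δρ/ρ₀ = −αΔT + βΔS = 4.60 × 10⁻⁴ − 5.11 × 10⁻⁵ = 4.089 × 10⁻⁴, so Δρ ≈ 0.4191 kg m⁻³.
N² = (g/ρ₀)·Δρ/Δz = g·(Δρ/ρ₀)/Δz = 9.81 × 4.089 × 10⁻⁴ / 45 = 8.9140 × 10⁻⁵ s⁻².
N = √(8.9140 × 10⁻⁵) = 9.4414 × 10⁻³ rad s⁻¹ → T = 2π/N = 665.49 s = 11.091 min ≈ 11.1 min.

11.1 min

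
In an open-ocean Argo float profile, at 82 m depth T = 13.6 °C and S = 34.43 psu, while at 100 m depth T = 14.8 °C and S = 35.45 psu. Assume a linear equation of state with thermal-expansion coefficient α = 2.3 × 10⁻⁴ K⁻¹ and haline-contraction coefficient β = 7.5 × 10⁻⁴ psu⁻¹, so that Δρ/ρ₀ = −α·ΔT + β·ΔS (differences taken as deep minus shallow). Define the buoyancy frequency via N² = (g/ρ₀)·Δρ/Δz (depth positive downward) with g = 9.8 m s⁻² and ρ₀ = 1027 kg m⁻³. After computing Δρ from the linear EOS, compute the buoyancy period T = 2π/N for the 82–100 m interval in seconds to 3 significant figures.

385 s

ΔT = +1.2 K, ΔS = +1.02 psu (deep − shallow).
Δρ/ρ₀ = −αΔT + βΔS = -2.76 × 10⁻⁴ + 7.65 × 10⁻⁴ = 4.89 × 10⁻⁴, so Δρ ≈ 0.5022 kg m⁻³.
N² = (g/ρ₀)·Δρ/Δz = g·(Δρ/ρ₀)/Δz = 9.8 × 4.89 × 10⁻⁴ / 18 = 2.6623 × 10⁻⁴ s⁻².
N = √(2.6623 × 10⁻⁴) = 0.016317 rad s⁻¹ → T = 2π/N = 385.07 s ≈ 385 s.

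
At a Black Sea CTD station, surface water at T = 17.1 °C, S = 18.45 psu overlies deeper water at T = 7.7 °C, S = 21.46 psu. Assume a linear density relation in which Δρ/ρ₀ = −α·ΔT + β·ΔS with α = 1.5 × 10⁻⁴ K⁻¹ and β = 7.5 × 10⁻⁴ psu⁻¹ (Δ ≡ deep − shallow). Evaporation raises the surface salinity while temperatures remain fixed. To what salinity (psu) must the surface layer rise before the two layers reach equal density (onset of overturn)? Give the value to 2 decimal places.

Neutral buoyancy requires −α(T_deep − T_surf) + β(S_deep − S_surf′) = 0.
S_surf′ = S_deep − (α/β)·ΔT = 21.46 − (1.5 × 10⁻⁴/7.5 × 10⁻⁴)·(-9.4) = 23.3400 psu.
Increase required: 23.3400 − 18.45 = 4.8900 psu.

23.34 psu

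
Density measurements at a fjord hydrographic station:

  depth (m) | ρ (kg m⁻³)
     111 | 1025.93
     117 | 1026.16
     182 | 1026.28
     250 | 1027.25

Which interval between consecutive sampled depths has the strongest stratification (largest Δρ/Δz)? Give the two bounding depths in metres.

Compute the density gradient over each adjacent pair:
  111–117 m: Δρ/Δz = 0.23/6 = 0.038 kg m⁻⁴
  117–182 m: Δρ/Δz = 0.12/65 = 1.8 × 10⁻³ kg m⁻⁴
  182–250 m: Δρ/Δz = 0.97/68 = 0.014 kg m⁻⁴
The largest gradient is in the 111–117 m interval — the pycnocline.

111–117 m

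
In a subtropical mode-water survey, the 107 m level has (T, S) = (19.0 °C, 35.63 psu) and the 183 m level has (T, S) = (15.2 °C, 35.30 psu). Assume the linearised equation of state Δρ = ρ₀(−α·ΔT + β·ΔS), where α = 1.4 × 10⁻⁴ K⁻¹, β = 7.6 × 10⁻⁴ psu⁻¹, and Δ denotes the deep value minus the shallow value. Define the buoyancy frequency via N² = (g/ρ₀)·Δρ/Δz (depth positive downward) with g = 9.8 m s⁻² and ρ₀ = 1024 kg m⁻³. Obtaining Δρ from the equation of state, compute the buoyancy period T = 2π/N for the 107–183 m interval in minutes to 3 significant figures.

17.4 min

ΔT = -3.8 K, ΔS = -0.33 psu (deep − shallow).
Δρ/ρ₀ = −αΔT + βΔS = 5.32 × 10⁻⁴ − 2.508 × 10⁻⁴ = 2.812 × 10⁻⁴, so Δρ ≈ 0.2879 kg m⁻³.
N² = (g/ρ₀)·Δρ/Δz = g·(Δρ/ρ₀)/Δz = 9.8 × 2.812 × 10⁻⁴ / 76 = 3.6260 × 10⁻⁵ s⁻².
N = √(3.6260 × 10⁻⁵) = 6.0216 × 10⁻³ rad s⁻¹ → T = 2π/N = 1.0434 × 10³ s = 17.390 min ≈ 17.4 min.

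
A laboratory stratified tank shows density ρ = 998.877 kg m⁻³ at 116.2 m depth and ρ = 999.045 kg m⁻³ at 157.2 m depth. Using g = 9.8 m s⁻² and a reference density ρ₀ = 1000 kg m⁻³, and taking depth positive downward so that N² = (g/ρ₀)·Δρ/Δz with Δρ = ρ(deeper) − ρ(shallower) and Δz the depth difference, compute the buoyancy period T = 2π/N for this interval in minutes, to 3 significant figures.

16.5 min

Δρ = 999.045 − 998.877 = 0.168 kg m⁻³ over Δz = 157.2 − 116.2 = 41 m.
N² = (9.8/1000) × (0.168/41) = 4.0156 × 10⁻⁵ s⁻².
N = √(4.0156 × 10⁻⁵) = 6.3369 × 10⁻³ rad s⁻¹, so T = 2π/N = 991.52 s = 16.525 min ≈ 16.5 min.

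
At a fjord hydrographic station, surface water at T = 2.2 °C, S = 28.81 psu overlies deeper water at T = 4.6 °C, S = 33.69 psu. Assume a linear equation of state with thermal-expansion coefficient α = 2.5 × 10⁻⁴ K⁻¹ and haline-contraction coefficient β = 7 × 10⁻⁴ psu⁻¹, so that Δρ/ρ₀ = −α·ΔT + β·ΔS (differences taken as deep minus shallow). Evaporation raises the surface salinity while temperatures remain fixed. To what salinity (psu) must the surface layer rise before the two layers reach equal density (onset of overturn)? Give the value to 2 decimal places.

Neutral buoyancy requires −α(T_deep − T_surf) + β(S_deep − S_surf′) = 0.
S_surf′ = S_deep − (α/β)·ΔT = 33.69 − (2.5 × 10⁻⁴/7 × 10⁻⁴)·(+2.4) = 32.8329 psu.
Increase required: 32.8329 − 28.81 = 4.0229 psu.

32.83 psu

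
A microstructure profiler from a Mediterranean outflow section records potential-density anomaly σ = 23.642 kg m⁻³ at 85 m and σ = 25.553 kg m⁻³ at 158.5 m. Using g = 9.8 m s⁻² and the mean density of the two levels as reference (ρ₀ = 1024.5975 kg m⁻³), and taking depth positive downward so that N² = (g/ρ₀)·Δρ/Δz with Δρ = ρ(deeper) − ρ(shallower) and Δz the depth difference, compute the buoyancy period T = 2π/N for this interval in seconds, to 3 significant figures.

Δρ = 1025.553 − 1023.642 = 1.911 kg m⁻³ over Δz = 158.5 − 85 = 73.5 m.
N² = (9.8/1024.5975) × (1.911/73.5) = 2.4868 × 10⁻⁴ s⁻².
N = √(2.4868 × 10⁻⁴) = 0.015770 rad s⁻¹, so T = 2π/N = 398.43 s ≈ 398 s.
Since Δρ > 0 the layer is stably stratified.

398 s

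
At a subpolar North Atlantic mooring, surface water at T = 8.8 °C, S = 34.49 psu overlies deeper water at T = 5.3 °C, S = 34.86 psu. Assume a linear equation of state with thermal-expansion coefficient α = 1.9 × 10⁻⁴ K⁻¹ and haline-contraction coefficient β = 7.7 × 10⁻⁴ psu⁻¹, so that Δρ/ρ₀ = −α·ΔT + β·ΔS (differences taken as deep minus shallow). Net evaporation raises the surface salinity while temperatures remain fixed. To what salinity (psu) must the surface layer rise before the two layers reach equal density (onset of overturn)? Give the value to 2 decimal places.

35.72 psu

Neutral buoyancy requires −α(T_deep − T_surf) + β(S_deep − S_surf′) = 0.
S_surf′ = S_deep − (α/β)·ΔT = 34.86 − (1.9 × 10⁻⁴/7.7 × 10⁻⁴)·(-3.5) = 35.7236 psu.
Increase required: 35.7236 − 34.49 = 1.2336 psu.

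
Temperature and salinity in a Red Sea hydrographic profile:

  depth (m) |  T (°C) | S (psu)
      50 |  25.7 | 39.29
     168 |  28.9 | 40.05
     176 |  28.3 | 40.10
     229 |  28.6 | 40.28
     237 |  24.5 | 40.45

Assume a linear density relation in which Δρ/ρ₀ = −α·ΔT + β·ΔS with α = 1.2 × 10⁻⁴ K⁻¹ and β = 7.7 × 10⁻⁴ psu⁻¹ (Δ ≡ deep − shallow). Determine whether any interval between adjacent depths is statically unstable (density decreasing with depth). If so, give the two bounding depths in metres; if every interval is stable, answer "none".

none

Evaluate Δρ/ρ₀ = −αΔT + βΔS across each adjacent pair:
  50–168 m: −αΔT+βΔS = −(1.2 × 10⁻⁴)(+3.2)+(7.7 × 10⁻⁴)(+0.76) = 2.0 × 10⁻⁴ → stable
  168–176 m: −αΔT+βΔS = −(1.2 × 10⁻⁴)(-0.6)+(7.7 × 10⁻⁴)(+0.05) = 1.1 × 10⁻⁴ → stable
  176–229 m: −αΔT+βΔS = −(1.2 × 10⁻⁴)(+0.3)+(7.7 × 10⁻⁴)(+0.18) = 1.0 × 10⁻⁴ → stable
  229–237 m: −αΔT+βΔS = −(1.2 × 10⁻⁴)(-4.1)+(7.7 × 10⁻⁴)(+0.17) = 6.2 × 10⁻⁴ → stable
Every interval has Δρ > 0: the column is stably stratified throughout.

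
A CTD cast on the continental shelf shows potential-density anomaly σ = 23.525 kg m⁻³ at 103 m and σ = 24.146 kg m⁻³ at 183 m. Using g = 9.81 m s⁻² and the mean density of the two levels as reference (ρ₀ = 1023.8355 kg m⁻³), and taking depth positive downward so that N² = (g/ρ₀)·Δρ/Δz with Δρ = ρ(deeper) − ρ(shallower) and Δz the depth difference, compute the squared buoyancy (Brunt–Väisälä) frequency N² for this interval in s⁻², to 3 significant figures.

7.44 × 10⁻⁵ s⁻²

Δρ = 1024.146 − 1023.525 = 0.621 kg m⁻³ over Δz = 183 − 103 = 80 m.
N² = (9.81/1023.8355) × (0.621/80) = 7.4377 × 10⁻⁵ s⁻² ≈ 7.44 × 10⁻⁵ s⁻².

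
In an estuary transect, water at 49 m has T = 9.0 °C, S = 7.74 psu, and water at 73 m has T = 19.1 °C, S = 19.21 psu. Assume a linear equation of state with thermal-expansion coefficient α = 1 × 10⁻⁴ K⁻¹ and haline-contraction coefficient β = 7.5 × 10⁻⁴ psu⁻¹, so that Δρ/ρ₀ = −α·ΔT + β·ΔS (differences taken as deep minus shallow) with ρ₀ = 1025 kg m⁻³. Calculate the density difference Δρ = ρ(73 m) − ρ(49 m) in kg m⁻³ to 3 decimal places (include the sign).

+7.782 kg m⁻³

ΔT = +10.1 K, ΔS = +11.47 psu (deep − shallow).
Δρ/ρ₀ = −(1 × 10⁻⁴)(+10.1) + (7.5 × 10⁻⁴)(+11.47) = 7.5925 × 10⁻³.
Δρ = 1025 × (7.5925 × 10⁻³) = +7.782 kg m⁻³.
Positive Δρ: denser below, stable.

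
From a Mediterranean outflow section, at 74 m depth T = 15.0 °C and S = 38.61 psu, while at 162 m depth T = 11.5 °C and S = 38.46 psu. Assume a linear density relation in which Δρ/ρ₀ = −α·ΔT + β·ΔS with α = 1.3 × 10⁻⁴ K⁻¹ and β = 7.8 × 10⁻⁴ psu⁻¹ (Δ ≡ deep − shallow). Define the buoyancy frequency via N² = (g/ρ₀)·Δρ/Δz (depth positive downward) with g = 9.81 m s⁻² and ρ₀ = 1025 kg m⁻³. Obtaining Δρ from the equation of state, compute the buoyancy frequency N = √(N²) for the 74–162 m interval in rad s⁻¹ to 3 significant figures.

6.14 × 10⁻³ rad s⁻¹

ΔT = -3.5 K, ΔS = -0.15 psu (deep − shallow).
Δρ/ρ₀ = −αΔT + βΔS = 4.55 × 10⁻⁴ − 1.17 × 10⁻⁴ = 3.38 × 10⁻⁴, so Δρ ≈ 0.3464 kg m⁻³.
N² = (g/ρ₀)·Δρ/Δz = g·(Δρ/ρ₀)/Δz = 9.81 × 3.38 × 10⁻⁴ / 88 = 3.7679 × 10⁻⁵ s⁻².
N = √(3.7679 × 10⁻⁵) = 6.1383 × 10⁻³ rad s⁻¹ ≈ 6.14 × 10⁻³ rad s⁻¹.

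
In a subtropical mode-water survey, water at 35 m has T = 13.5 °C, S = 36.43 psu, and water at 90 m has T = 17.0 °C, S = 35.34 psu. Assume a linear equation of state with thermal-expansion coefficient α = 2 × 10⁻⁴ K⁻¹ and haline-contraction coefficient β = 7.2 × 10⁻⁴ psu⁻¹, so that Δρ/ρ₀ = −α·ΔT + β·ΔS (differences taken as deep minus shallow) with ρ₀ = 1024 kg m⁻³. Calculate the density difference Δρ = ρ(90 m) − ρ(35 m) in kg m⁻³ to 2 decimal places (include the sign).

ΔT = +3.5 K, ΔS = -1.09 psu (deep − shallow).
Δρ/ρ₀ = −(2 × 10⁻⁴)(+3.5) + (7.2 × 10⁻⁴)(-1.09) = -1.4848 × 10⁻³.
Δρ = 1024 × (-1.4848 × 10⁻³) = -1.52 kg m⁻³.
Negative Δρ: lighter below, statically unstable.

-1.52 kg m⁻³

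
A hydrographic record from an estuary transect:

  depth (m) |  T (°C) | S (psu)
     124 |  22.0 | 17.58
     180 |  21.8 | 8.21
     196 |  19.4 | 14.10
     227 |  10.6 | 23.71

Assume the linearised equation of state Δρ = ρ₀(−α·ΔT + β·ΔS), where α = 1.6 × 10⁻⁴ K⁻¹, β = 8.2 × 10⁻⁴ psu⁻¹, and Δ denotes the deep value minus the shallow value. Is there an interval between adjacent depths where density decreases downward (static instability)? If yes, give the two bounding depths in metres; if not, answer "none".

124–180 m

Evaluate Δρ/ρ₀ = −αΔT + βΔS across each adjacent pair:
  124–180 m: −αΔT+βΔS = −(1.6 × 10⁻⁴)(-0.2)+(8.2 × 10⁻⁴)(-9.37) = -7.7 × 10⁻³ → UNSTABLE
  180–196 m: −αΔT+βΔS = −(1.6 × 10⁻⁴)(-2.4)+(8.2 × 10⁻⁴)(+5.89) = 5.2 × 10⁻³ → stable
  196–227 m: −αΔT+βΔS = −(1.6 × 10⁻⁴)(-8.8)+(8.2 × 10⁻⁴)(+9.61) = 9.3 × 10⁻³ → stable
The 124–180 m interval has Δρ < 0: lighter water underlies denser water.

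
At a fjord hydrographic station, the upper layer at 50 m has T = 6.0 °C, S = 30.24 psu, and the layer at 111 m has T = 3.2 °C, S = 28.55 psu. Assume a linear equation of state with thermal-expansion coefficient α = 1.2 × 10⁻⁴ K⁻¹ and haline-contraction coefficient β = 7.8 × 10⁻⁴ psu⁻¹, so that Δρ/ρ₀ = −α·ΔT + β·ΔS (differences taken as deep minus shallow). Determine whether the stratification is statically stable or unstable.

unstable

ΔT = 3.2 − 6.0 = -2.8 K and ΔS = 28.55 − 30.24 = -1.69 psu (deep − shallow).
−αΔT = 3.36 × 10⁻⁴; βΔS = -1.3182 × 10⁻³; sum Δρ/ρ₀ = -9.822 × 10⁻⁴.
Δρ/ρ₀ < 0, so Δρ < 0: deeper water is lighter → statically unstable; the column would overturn.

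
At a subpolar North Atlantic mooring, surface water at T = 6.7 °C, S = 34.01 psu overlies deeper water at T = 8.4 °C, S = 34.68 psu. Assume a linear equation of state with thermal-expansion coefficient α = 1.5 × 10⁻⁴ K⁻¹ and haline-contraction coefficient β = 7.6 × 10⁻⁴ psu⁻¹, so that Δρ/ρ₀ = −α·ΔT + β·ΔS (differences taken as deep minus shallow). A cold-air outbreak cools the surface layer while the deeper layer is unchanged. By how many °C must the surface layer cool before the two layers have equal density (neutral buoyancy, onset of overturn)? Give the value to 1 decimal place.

Neutral buoyancy requires Δρ = 0, i.e. −α(T_deep − T_surf′) + β(S_deep − S_surf) = 0.
T_surf′ = T_deep − (β/α)·ΔS = 8.4 − (7.6 × 10⁻⁴/1.5 × 10⁻⁴)·(+0.67) = 5.005 °C.
Cooling required: 6.7 − (5.005) = 1.695 °C.

1.7 °C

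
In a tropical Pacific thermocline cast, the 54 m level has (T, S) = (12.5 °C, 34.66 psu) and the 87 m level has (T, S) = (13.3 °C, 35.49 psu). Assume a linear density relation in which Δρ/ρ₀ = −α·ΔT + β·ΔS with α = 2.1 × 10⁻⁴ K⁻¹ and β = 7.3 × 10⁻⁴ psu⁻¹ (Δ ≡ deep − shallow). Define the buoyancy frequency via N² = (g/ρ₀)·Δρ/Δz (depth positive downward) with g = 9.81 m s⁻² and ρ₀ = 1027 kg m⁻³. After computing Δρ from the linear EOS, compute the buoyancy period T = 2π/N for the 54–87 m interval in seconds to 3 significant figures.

551 s

ΔT = +0.8 K, ΔS = +0.83 psu (deep − shallow).
Δρ/ρ₀ = −αΔT + βΔS = -1.68 × 10⁻⁴ + 6.059 × 10⁻⁴ = 4.379 × 10⁻⁴, so Δρ ≈ 0.4497 kg m⁻³.
N² = (g/ρ₀)·Δρ/Δz = g·(Δρ/ρ₀)/Δz = 9.81 × 4.379 × 10⁻⁴ / 33 = 1.3018 × 10⁻⁴ s⁻².
N = √(1.3018 × 10⁻⁴) = 0.011410 rad s⁻¹ → T = 2π/N = 550.67 s ≈ 551 s.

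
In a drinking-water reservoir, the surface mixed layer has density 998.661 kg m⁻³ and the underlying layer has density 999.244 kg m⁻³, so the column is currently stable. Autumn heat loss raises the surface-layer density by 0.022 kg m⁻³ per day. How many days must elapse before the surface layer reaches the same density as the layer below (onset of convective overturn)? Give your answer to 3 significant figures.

26.5 days

Density deficit of the surface layer: 999.244 − 998.661 = 0.583 kg m⁻³.
Required change = 0.583 / 0.022 = 26.5 days.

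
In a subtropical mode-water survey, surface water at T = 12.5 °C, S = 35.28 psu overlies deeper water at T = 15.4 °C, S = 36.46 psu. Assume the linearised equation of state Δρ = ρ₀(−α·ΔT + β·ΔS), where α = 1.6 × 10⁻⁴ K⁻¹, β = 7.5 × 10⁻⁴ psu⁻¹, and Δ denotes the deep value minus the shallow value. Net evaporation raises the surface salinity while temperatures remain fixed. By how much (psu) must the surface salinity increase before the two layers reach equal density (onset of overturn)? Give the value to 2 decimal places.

0.56 psu

Neutral buoyancy requires −α(T_deep − T_surf) + β(S_deep − S_surf′) = 0.
S_surf′ = S_deep − (α/β)·ΔT = 36.46 − (1.6 × 10⁻⁴/7.5 × 10⁻⁴)·(+2.9) = 35.8413 psu.
Increase required: 35.8413 − 35.28 = 0.5613 psu.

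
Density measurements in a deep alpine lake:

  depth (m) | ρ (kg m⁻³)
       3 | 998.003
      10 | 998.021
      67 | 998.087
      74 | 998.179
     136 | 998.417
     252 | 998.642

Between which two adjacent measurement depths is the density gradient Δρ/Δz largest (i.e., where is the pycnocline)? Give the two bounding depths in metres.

67–74 m

Compute the density gradient over each adjacent pair:
  3–10 m: Δρ/Δz = 0.018/7 = 2.6 × 10⁻³ kg m⁻⁴
  10–67 m: Δρ/Δz = 0.066/57 = 1.2 × 10⁻³ kg m⁻⁴
  67–74 m: Δρ/Δz = 0.092/7 = 0.013 kg m⁻⁴
  74–136 m: Δρ/Δz = 0.238/62 = 3.8 × 10⁻³ kg m⁻⁴
  136–252 m: Δρ/Δz = 0.225/116 = 1.9 × 10⁻³ kg m⁻⁴
The largest gradient is in the 67–74 m interval — the pycnocline.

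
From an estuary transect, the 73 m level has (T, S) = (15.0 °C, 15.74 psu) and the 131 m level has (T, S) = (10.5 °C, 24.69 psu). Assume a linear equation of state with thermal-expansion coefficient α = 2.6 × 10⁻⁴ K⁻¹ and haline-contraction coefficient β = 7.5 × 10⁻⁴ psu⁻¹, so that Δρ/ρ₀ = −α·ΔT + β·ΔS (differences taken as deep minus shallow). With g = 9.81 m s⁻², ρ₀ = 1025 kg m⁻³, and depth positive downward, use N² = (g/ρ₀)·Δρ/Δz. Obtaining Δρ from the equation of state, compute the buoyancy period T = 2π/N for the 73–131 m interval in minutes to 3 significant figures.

ΔT = -4.5 K, ΔS = +8.95 psu (deep − shallow).
Δρ/ρ₀ = −αΔT + βΔS = 1.17 × 10⁻³ + 6.7125 × 10⁻³ = 7.8825 × 10⁻³, so Δρ ≈ 8.080 kg m⁻³.
N² = (g/ρ₀)·Δρ/Δz = g·(Δρ/ρ₀)/Δz = 9.81 × 7.8825 × 10⁻³ / 58 = 1.3332 × 10⁻³ s⁻².
N = √(1.3332 × 10⁻³) = 0.036513 rad s⁻¹ → T = 2π/N = 172.08 s = 2.8680 min ≈ 2.87 min.

2.87 min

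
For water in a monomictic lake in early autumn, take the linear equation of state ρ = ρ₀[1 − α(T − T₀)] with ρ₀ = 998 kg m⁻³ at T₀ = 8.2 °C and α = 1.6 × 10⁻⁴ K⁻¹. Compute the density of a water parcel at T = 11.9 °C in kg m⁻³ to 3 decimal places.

997.409 kg m⁻³

T − T₀ = +3.7 K.
Bracket = 1 − α·(+3.7) = 1 + (-5.92 × 10⁻⁴) = 0.9994080.
ρ = 998 × 0.9994080 = 997.409 kg m⁻³.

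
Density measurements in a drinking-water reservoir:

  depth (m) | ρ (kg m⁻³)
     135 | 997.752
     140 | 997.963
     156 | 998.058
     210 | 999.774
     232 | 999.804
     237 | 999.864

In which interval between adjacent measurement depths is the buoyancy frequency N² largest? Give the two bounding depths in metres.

Compute the density gradient over each adjacent pair:
  135–140 m: Δρ/Δz = 0.211/5 = 0.042 kg m⁻⁴
  140–156 m: Δρ/Δz = 0.095/16 = 5.9 × 10⁻³ kg m⁻⁴
  156–210 m: Δρ/Δz = 1.716/54 = 0.032 kg m⁻⁴
  210–232 m: Δρ/Δz = 0.030/22 = 1.4 × 10⁻³ kg m⁻⁴
  232–237 m: Δρ/Δz = 0.060/5 = 0.012 kg m⁻⁴
The largest gradient is in the 135–140 m interval — the pycnocline.

135–140 m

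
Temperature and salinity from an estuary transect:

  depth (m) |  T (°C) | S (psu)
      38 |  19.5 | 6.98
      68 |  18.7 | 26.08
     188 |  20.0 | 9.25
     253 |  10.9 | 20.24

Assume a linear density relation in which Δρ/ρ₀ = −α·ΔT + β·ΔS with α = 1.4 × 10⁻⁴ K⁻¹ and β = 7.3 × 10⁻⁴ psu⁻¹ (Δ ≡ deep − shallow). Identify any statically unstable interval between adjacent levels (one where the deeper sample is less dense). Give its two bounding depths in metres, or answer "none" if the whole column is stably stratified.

68–188 m

Evaluate Δρ/ρ₀ = −αΔT + βΔS across each adjacent pair:
  38–68 m: −αΔT+βΔS = −(1.4 × 10⁻⁴)(-0.8)+(7.3 × 10⁻⁴)(+19.10) = 0.014 → stable
  68–188 m: −αΔT+βΔS = −(1.4 × 10⁻⁴)(+1.3)+(7.3 × 10⁻⁴)(-16.83) = -0.012 → UNSTABLE
  188–253 m: −αΔT+βΔS = −(1.4 × 10⁻⁴)(-9.1)+(7.3 × 10⁻⁴)(+10.99) = 9.3 × 10⁻³ → stable
The 68–188 m interval has Δρ < 0: lighter water underlies denser water.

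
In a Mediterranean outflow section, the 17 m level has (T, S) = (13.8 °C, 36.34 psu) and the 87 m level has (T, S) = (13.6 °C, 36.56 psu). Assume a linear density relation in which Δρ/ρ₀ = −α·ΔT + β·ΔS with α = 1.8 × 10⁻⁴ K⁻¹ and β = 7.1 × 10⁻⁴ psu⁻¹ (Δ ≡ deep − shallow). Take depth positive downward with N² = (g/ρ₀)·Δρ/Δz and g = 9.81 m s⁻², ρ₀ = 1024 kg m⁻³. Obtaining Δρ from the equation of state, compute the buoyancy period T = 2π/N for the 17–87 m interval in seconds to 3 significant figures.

1.21 × 10³ s

ΔT = -0.2 K, ΔS = +0.22 psu (deep − shallow).
Δρ/ρ₀ = −αΔT + βΔS = 3.60 × 10⁻⁵ + 1.562 × 10⁻⁴ = 1.922 × 10⁻⁴, so Δρ ≈ 0.1968 kg m⁻³.
N² = (g/ρ₀)·Δρ/Δz = g·(Δρ/ρ₀)/Δz = 9.81 × 1.922 × 10⁻⁴ / 70 = 2.6935 × 10⁻⁵ s⁻².
N = √(2.6935 × 10⁻⁵) = 5.1899 × 10⁻³ rad s⁻¹ → T = 2π/N = 1.2107 × 10³ s ≈ 1.21 × 10³ s.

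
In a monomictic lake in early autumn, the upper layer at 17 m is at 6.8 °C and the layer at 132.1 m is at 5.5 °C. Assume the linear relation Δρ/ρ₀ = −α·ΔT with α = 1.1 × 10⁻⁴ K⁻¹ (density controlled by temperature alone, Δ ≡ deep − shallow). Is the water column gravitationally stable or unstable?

stable

ΔT = 5.5 − 6.8 = -1.3 K, so Δρ/ρ₀ = −αΔT = 1.43 × 10⁻⁴.
Δρ/ρ₀ > 0, so Δρ > 0: deeper water is denser → statically stable.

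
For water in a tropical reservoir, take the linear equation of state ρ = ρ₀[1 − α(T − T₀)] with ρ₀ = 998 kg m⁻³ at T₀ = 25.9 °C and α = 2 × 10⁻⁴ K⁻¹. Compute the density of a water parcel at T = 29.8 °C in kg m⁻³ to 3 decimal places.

997.222 kg m⁻³

T − T₀ = +3.9 K.
Bracket = 1 − α·(+3.9) = 1 + (-7.80 × 10⁻⁴) = 0.9992200.
ρ = 998 × 0.9992200 = 997.222 kg m⁻³.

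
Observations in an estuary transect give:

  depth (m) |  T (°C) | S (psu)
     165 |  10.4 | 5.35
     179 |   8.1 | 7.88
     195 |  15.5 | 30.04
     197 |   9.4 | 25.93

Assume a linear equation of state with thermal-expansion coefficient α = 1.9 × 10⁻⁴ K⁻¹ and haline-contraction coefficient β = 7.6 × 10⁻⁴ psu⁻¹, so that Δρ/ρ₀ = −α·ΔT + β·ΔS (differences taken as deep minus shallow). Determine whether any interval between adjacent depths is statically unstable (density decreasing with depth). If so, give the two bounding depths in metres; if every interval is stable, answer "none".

195–197 m

Evaluate Δρ/ρ₀ = −αΔT + βΔS across each adjacent pair:
  165–179 m: −αΔT+βΔS = −(1.9 × 10⁻⁴)(-2.3)+(7.6 × 10⁻⁴)(+2.53) = 2.4 × 10⁻³ → stable
  179–195 m: −αΔT+βΔS = −(1.9 × 10⁻⁴)(+7.4)+(7.6 × 10⁻⁴)(+22.16) = 0.015 → stable
  195–197 m: −αΔT+βΔS = −(1.9 × 10⁻⁴)(-6.1)+(7.6 × 10⁻⁴)(-4.11) = -2.0 × 10⁻³ → UNSTABLE
The 195–197 m interval has Δρ < 0: lighter water underlies denser water.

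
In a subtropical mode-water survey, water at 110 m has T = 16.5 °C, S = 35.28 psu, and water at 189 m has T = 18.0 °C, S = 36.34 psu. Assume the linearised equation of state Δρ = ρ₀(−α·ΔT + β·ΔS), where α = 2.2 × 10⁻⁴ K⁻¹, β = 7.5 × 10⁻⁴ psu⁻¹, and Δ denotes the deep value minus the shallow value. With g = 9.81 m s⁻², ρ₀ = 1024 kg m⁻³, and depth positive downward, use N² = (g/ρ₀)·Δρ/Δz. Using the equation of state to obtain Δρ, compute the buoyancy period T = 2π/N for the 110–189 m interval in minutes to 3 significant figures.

13.8 min

ΔT = +1.5 K, ΔS = +1.06 psu (deep − shallow).
Δρ/ρ₀ = −αΔT + βΔS = -3.30 × 10⁻⁴ + 7.95 × 10⁻⁴ = 4.65 × 10⁻⁴, so Δρ ≈ 0.4762 kg m⁻³.
N² = (g/ρ₀)·Δρ/Δz = g·(Δρ/ρ₀)/Δz = 9.81 × 4.65 × 10⁻⁴ / 79 = 5.7742 × 10⁻⁵ s⁻².
N = √(5.7742 × 10⁻⁵) = 7.5988 × 10⁻³ rad s⁻¹ → T = 2π/N = 826.87 s = 13.781 min ≈ 13.8 min.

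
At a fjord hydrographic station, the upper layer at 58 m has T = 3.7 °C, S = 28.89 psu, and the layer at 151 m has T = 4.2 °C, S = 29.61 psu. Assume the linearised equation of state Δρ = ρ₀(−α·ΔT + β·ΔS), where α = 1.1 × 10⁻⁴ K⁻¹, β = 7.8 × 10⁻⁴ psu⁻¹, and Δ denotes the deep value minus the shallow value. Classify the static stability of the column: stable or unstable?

stable

ΔT = 4.2 − 3.7 = +0.5 K and ΔS = 29.61 − 28.89 = +0.72 psu (deep − shallow).
−αΔT = -5.50 × 10⁻⁵; βΔS = 5.616 × 10⁻⁴; sum Δρ/ρ₀ = 5.066 × 10⁻⁴.
Δρ/ρ₀ > 0, so Δρ > 0: deeper water is denser → statically stable.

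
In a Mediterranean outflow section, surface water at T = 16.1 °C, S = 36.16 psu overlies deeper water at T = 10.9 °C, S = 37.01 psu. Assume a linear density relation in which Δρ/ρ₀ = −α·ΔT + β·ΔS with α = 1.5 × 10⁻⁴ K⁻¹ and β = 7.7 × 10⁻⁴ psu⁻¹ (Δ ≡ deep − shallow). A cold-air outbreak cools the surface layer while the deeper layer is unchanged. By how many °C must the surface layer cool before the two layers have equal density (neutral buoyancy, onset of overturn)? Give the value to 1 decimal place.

9.6 °C

Neutral buoyancy requires Δρ = 0, i.e. −α(T_deep − T_surf′) + β(S_deep − S_surf) = 0.
T_surf′ = T_deep − (β/α)·ΔS = 10.9 − (7.7 × 10⁻⁴/1.5 × 10⁻⁴)·(+0.85) = 6.537 °C.
Cooling required: 16.1 − (6.537) = 9.563 °C.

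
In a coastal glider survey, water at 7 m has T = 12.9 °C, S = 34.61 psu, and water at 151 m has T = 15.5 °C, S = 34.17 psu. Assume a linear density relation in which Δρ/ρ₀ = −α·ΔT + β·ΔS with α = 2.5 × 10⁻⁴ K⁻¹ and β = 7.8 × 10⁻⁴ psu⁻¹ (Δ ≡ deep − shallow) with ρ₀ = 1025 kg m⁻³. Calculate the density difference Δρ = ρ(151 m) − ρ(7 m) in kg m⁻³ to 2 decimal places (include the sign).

-1.02 kg m⁻³

ΔT = +2.6 K, ΔS = -0.44 psu (deep − shallow).
Δρ/ρ₀ = −(2.5 × 10⁻⁴)(+2.6) + (7.8 × 10⁻⁴)(-0.44) = -9.932 × 10⁻⁴.
Δρ = 1025 × (-9.932 × 10⁻⁴) = -1.02 kg m⁻³.
Negative Δρ: lighter below, statically unstable.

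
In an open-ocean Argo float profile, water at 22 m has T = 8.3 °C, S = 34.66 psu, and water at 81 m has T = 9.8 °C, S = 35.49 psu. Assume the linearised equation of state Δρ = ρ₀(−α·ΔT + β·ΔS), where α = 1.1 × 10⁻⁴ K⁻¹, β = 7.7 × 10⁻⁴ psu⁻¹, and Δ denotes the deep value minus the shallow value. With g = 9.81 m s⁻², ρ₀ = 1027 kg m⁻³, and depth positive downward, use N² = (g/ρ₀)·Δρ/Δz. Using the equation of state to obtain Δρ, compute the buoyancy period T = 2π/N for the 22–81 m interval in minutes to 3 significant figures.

ΔT = +1.5 K, ΔS = +0.83 psu (deep − shallow).
Δρ/ρ₀ = −αΔT + βΔS = -1.65 × 10⁻⁴ + 6.391 × 10⁻⁴ = 4.741 × 10⁻⁴, so Δρ ≈ 0.4869 kg m⁻³.
N² = (g/ρ₀)·Δρ/Δz = g·(Δρ/ρ₀)/Δz = 9.81 × 4.741 × 10⁻⁴ / 59 = 7.8829 × 10⁻⁵ s⁻².
N = √(7.8829 × 10⁻⁵) = 8.8786 × 10⁻³ rad s⁻¹ → T = 2π/N = 707.68 s = 11.795 min ≈ 11.8 min.

11.8 min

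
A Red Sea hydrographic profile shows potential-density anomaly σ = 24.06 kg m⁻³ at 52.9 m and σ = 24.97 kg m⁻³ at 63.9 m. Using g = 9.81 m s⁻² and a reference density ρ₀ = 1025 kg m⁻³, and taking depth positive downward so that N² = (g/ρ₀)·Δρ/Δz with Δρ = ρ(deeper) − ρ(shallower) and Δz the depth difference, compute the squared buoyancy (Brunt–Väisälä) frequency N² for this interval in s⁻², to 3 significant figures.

7.92 × 10⁻⁴ s⁻²

Δρ = 1024.97 − 1024.06 = 0.91 kg m⁻³ over Δz = 63.9 − 52.9 = 11 m.
N² = (9.81/1025) × (0.91/11) = 7.9176 × 10⁻⁴ s⁻² ≈ 7.92 × 10⁻⁴ s⁻².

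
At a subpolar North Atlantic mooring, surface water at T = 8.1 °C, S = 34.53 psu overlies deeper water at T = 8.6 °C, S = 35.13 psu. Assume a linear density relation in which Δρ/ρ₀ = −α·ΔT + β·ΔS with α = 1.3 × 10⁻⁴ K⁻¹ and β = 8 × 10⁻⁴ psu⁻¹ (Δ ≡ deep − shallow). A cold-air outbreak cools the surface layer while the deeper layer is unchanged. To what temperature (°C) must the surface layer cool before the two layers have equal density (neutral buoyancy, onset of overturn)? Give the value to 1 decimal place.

4.9 °C

Neutral buoyancy requires Δρ = 0, i.e. −α(T_deep − T_surf′) + β(S_deep − S_surf) = 0.
T_surf′ = T_deep − (β/α)·ΔS = 8.6 − (8 × 10⁻⁴/1.3 × 10⁻⁴)·(+0.60) = 4.908 °C.
Cooling required: 8.1 − (4.908) = 3.192 °C.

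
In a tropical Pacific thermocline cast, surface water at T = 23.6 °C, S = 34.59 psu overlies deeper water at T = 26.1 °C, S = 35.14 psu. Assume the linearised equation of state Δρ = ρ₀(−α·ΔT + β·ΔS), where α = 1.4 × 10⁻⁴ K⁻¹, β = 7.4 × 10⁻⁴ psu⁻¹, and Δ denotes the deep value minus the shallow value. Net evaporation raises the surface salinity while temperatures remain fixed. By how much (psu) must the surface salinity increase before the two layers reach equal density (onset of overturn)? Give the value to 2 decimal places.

0.08 psu

Neutral buoyancy requires −α(T_deep − T_surf) + β(S_deep − S_surf′) = 0.
S_surf′ = S_deep − (α/β)·ΔT = 35.14 − (1.4 × 10⁻⁴/7.4 × 10⁻⁴)·(+2.5) = 34.6670 psu.
Increase required: 34.6670 − 34.59 = 0.0770 psu.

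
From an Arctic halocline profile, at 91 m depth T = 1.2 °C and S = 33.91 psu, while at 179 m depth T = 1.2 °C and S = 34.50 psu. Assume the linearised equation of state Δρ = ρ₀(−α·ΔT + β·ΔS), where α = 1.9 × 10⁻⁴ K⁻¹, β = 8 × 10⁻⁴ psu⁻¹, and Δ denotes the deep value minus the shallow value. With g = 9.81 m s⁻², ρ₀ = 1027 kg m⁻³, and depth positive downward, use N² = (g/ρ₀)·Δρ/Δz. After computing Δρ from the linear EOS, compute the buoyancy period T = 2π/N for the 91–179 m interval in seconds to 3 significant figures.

866 s

ΔT = +0.0 K, ΔS = +0.59 psu (deep − shallow).
Δρ/ρ₀ = −αΔT + βΔS = 0 + 4.72 × 10⁻⁴ = 4.72 × 10⁻⁴, so Δρ ≈ 0.4847 kg m⁻³.
N² = (g/ρ₀)·Δρ/Δz = g·(Δρ/ρ₀)/Δz = 9.81 × 4.72 × 10⁻⁴ / 88 = 5.2617 × 10⁻⁵ s⁻².
N = √(5.2617 × 10⁻⁵) = 7.2538 × 10⁻³ rad s⁻¹ → T = 2π/N = 866.19 s ≈ 866 s.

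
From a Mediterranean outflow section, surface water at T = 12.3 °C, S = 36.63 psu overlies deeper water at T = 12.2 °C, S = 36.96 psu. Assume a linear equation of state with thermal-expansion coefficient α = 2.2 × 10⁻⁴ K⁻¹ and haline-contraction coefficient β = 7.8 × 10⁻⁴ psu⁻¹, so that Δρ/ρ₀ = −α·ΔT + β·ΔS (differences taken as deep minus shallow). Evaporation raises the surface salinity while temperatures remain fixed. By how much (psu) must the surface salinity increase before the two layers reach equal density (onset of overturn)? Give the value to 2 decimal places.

Neutral buoyancy requires −α(T_deep − T_surf) + β(S_deep − S_surf′) = 0.
S_surf′ = S_deep − (α/β)·ΔT = 36.96 − (2.2 × 10⁻⁴/7.8 × 10⁻⁴)·(-0.1) = 36.9882 psu.
Increase required: 36.9882 − 36.63 = 0.3582 psu.

0.36 psu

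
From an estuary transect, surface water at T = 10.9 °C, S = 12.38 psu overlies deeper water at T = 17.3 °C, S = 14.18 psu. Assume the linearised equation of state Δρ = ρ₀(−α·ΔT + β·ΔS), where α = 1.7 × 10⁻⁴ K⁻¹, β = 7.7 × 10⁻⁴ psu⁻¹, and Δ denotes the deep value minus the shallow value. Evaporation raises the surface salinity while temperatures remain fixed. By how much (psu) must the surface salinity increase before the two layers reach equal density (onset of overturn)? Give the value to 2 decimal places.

Neutral buoyancy requires −α(T_deep − T_surf) + β(S_deep − S_surf′) = 0.
S_surf′ = S_deep − (α/β)·ΔT = 14.18 − (1.7 × 10⁻⁴/7.7 × 10⁻⁴)·(+6.4) = 12.7670 psu.
Increase required: 12.7670 − 12.38 = 0.3870 psu.

0.39 psu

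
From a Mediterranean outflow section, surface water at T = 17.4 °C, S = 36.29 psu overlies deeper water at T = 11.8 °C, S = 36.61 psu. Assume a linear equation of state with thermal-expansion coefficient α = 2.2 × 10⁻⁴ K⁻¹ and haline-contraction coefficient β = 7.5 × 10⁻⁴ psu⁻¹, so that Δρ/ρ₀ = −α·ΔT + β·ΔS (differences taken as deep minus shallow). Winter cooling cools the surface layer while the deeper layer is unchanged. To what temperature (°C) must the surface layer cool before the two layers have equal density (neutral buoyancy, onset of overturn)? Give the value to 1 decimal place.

Neutral buoyancy requires Δρ = 0, i.e. −α(T_deep − T_surf′) + β(S_deep − S_surf) = 0.
T_surf′ = T_deep − (β/α)·ΔS = 11.8 − (7.5 × 10⁻⁴/2.2 × 10⁻⁴)·(+0.32) = 10.709 °C.
Cooling required: 17.4 − (10.709) = 6.691 °C.

10.7 °C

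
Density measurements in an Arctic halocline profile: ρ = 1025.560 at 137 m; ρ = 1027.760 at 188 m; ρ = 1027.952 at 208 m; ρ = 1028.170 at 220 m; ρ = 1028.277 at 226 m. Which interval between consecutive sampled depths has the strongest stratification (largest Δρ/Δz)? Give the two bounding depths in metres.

137–188 m

Compute the density gradient over each adjacent pair:
  137–188 m: Δρ/Δz = 2.200/51 = 0.043 kg m⁻⁴
  188–208 m: Δρ/Δz = 0.192/20 = 9.6 × 10⁻³ kg m⁻⁴
  208–220 m: Δρ/Δz = 0.218/12 = 0.018 kg m⁻⁴
  220–226 m: Δρ/Δz = 0.107/6 = 0.018 kg m⁻⁴
The largest gradient is in the 137–188 m interval — the pycnocline.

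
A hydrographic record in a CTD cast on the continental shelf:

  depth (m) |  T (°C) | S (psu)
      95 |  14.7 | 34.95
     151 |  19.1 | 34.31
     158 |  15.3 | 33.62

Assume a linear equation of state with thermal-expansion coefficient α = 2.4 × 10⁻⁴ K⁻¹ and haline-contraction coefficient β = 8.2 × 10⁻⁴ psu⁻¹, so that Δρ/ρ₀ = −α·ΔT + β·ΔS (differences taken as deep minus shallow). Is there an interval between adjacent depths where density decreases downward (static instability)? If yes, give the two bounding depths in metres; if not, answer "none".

95–151 m

Evaluate Δρ/ρ₀ = −αΔT + βΔS across each adjacent pair:
  95–151 m: −αΔT+βΔS = −(2.4 × 10⁻⁴)(+4.4)+(8.2 × 10⁻⁴)(-0.64) = -1.6 × 10⁻³ → UNSTABLE
  151–158 m: −αΔT+βΔS = −(2.4 × 10⁻⁴)(-3.8)+(8.2 × 10⁻⁴)(-0.69) = 3.5 × 10⁻⁴ → stable
The 95–151 m interval has Δρ < 0: lighter water underlies denser water.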